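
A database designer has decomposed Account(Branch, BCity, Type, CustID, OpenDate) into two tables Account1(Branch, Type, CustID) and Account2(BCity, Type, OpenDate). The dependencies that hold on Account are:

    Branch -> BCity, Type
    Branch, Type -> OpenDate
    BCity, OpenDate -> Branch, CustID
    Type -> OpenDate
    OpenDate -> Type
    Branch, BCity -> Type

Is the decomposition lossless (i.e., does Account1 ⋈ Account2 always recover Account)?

Common attributes: Account1 ∩ Account2 = {Type}.
Closure of {Type}: Type → OpenDate applies, adding OpenDate. So (Type)⁺ = {Type, OpenDate}.
The closure contains neither all of Account1 = {Branch, Type, CustID} nor all of Account2 = {BCity, Type, OpenDate}, so the common attributes are not a superkey of either fragment. The join is lossy.

No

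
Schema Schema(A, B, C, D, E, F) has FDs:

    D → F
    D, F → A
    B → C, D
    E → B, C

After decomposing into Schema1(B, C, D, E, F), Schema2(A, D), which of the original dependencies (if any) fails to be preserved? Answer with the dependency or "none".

none

D → F lies within Schema1.
D, F → A: restricted closure across fragments reaches A.
B → C, D lies within Schema1.
E → B, C lies within Schema1.
Every dependency is enforceable on the fragments, so the decomposition is dependency-preserving.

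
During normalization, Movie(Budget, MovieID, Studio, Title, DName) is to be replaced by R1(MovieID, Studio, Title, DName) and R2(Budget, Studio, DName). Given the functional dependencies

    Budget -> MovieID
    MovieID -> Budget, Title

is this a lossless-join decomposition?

No

Common attributes: R1 ∩ R2 = {Studio, DName}.
No dependency enlarges {Studio, DName}, so (Studio, DName)⁺ = {Studio, DName}.
The closure contains neither all of R1 = {MovieID, Studio, Title, DName} nor all of R2 = {Budget, Studio, DName}, so the common attributes are not a superkey of either fragment. The join is lossy.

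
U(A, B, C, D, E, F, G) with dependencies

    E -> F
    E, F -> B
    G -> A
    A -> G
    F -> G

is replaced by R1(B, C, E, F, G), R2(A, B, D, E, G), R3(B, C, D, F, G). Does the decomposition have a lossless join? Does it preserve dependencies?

lossy but dependency-preserving

Lossless test (chase): Rows 1 and 2 agree on E; apply E→F and equate their F entries. Rows 1 and 2 agree on G; apply G→A and equate their A entries. Rows 1 and 3 agree on G; apply G→A and equate their A entries. No row becomes fully distinguished — the join is lossy.
Dependency preservation: every FD's attributes lie within a single fragment, so each can be enforced locally — preserved.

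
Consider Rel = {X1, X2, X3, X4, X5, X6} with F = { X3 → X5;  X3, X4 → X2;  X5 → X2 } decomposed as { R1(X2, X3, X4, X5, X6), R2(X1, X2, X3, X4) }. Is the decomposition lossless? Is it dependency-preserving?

lossy but dependency-preserving

Lossless test: (X2, X3, X4)⁺ = {X2, X3, X4, X5}, which is a superkey of neither fragment — lossy.
Dependency preservation: every FD's attributes lie within a single fragment, so each can be enforced locally — preserved.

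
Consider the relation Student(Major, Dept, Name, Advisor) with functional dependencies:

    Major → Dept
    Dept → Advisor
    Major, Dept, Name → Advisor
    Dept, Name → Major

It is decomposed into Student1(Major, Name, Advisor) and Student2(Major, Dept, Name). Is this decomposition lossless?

Yes

Common attributes: Student1 ∩ Student2 = {Major, Name}.
Closure of {Major, Name}: Major → Dept applies, adding Dept; Dept → Advisor applies, adding Advisor. So (Major, Name)⁺ = {Major, Dept, Name, Advisor}.
This closure contains every attribute of Student1, so Student1 ∩ Student2 → Student1. The join is lossless.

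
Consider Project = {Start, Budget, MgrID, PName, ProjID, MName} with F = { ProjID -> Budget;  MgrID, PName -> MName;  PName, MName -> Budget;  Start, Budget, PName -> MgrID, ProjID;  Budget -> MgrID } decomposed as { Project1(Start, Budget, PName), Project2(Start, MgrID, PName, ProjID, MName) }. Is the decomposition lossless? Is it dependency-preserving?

lossy and not dependency-preserving

Lossless test: (Start, PName)⁺ = {Start, PName}, which is a superkey of neither fragment — lossy.
Dependency preservation: the restricted closure of {ProjID} across the fragments never reaches {Budget}, so ProjID → Budget cannot be enforced without a join — not preserved.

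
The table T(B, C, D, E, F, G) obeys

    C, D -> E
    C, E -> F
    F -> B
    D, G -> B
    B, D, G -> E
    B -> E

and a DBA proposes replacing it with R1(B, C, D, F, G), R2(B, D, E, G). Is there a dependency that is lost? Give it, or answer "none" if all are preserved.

C, E -> F

Check C, E → F: no single fragment contains all of {C, E, F}, and the restricted closure of {C, E} across the fragments never reaches {F}.
C, D → E is preserved.
F → B is preserved.
D, G → B is preserved.
B, D, G → E is preserved.
B → E is preserved.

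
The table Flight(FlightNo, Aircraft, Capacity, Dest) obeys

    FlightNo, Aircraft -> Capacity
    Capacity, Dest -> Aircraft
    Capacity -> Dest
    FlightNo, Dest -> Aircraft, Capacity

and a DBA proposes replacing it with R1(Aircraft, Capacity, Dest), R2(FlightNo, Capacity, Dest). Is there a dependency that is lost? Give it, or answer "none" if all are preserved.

FlightNo, Aircraft -> Capacity

Check FlightNo, Aircraft → Capacity: no single fragment contains all of {FlightNo, Aircraft, Capacity}, and the restricted closure of {FlightNo, Aircraft} across the fragments never reaches {Capacity}.
Capacity, Dest → Aircraft is preserved.
Capacity → Dest is preserved.
FlightNo, Dest → Aircraft, Capacity is preserved.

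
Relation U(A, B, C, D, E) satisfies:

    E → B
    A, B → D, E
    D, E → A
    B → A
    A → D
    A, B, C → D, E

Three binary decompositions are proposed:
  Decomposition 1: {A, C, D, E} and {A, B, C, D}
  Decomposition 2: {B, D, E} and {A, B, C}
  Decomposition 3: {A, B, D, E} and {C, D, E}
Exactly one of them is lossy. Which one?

Decomposition 1: common = {A, C, D}, closure = {A, C, D} → lossy.
Decomposition 2: common = {B}, closure = {A, B, D, E} → lossless.
Decomposition 3: common = {D, E}, closure = {A, B, D, E} → lossless.

Decomposition 1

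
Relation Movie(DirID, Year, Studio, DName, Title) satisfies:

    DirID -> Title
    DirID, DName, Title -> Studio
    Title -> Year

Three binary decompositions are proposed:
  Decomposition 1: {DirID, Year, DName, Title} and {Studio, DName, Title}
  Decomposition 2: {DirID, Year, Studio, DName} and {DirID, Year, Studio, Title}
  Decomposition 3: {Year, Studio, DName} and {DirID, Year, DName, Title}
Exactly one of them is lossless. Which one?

Decomposition 1: common = {DName, Title}, closure = {Year, DName, Title} → lossy.
Decomposition 2: common = {DirID, Year, Studio}, closure = {DirID, Year, Studio, Title} → lossless.
Decomposition 3: common = {Year, DName}, closure = {Year, DName} → lossy.

Decomposition 2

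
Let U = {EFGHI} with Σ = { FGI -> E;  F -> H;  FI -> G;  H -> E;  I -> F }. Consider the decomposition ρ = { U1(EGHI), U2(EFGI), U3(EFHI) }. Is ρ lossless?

Yes

Chase test. Columns are EFGHI; row i has aⱼ where attribute j ∈ Ui, else bᵢⱼ.
Initial tableau (one row per fragment):
  row 1: a1 b12 a3 a4 a5
  row 2: a1 a2 a3 b24 a5
  row 3: a1 a2 b33 a4 a5
Rows 2 and 3 agree on F; apply F→H and equate their H entries.
Rows 2 and 3 agree on FI; apply FI→G and equate their G entries.
Rows 1 and 2 agree on I; apply I→F and equate their F entries.
Row 1 is now all distinguished symbols — the join is lossless.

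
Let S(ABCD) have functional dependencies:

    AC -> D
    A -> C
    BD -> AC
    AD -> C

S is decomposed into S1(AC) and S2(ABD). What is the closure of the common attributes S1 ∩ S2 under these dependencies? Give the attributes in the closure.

S1 ∩ S2 = {A}.
A → C applies, adding C
AC → D applies, adding D
Closure: {ACD}.

ACD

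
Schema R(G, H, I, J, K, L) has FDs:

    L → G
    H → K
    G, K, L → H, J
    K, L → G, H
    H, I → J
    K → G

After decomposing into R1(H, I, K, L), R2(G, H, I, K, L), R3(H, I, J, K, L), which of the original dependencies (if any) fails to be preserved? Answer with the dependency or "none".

L → G lies within R2.
H → K lies within R1.
G, K, L → H, J: restricted closure across fragments reaches H, J.
K, L → G, H lies within R2.
H, I → J lies within R3.
K → G lies within R2.
Every dependency is enforceable on the fragments, so the decomposition is dependency-preserving.

none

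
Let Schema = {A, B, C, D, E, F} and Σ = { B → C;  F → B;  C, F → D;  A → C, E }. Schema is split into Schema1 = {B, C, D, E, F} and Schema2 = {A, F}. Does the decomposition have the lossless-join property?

No

Common attributes: Schema1 ∩ Schema2 = {F}.
Closure of {F}: F → B applies, adding B; B → C applies, adding C; C, F → D applies, adding D. So (F)⁺ = {B, C, D, F}.
The closure contains neither all of Schema1 = {B, C, D, E, F} nor all of Schema2 = {A, F}, so the common attributes are not a superkey of either fragment. The join is lossy.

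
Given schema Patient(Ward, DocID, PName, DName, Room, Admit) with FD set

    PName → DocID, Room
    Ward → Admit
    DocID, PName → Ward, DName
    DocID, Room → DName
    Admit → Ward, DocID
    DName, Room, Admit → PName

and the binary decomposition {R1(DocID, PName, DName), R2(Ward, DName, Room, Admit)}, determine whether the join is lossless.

No

Common attributes: R1 ∩ R2 = {DName}.
No dependency enlarges {DName}, so (DName)⁺ = {DName}.
The closure contains neither all of R1 = {DocID, PName, DName} nor all of R2 = {Ward, DName, Room, Admit}, so the common attributes are not a superkey of either fragment. The join is lossy.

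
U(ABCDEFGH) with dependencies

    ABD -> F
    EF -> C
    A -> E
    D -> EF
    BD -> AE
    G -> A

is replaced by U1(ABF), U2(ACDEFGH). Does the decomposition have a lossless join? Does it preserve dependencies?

Lossless test: (AF)⁺ = {ACEF}, which is a superkey of neither fragment — lossy.
Dependency preservation: the restricted closure of {BD} across the fragments never reaches {AE}, so BD → AE cannot be enforced without a join — not preserved.

lossy and not dependency-preserving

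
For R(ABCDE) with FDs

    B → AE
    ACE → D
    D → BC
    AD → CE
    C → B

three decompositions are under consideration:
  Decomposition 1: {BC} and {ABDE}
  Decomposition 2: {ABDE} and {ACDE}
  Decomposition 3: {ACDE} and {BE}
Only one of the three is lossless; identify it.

Decomposition 2

Decomposition 1: common = {B}, closure = {ABE} → lossy.
Decomposition 2: common = {ADE}, closure = {ABCDE} → lossless.
Decomposition 3: common = {E}, closure = {E} → lossy.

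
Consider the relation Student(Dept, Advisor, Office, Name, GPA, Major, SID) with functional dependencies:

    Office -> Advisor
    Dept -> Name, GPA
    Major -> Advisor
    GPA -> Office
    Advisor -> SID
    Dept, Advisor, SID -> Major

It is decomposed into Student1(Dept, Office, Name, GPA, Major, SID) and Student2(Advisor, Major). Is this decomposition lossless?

Yes

Common attributes: Student1 ∩ Student2 = {Major}.
Closure of {Major}: Major → Advisor applies, adding Advisor; Advisor → SID applies, adding SID. So (Major)⁺ = {Advisor, Major, SID}.
This closure contains every attribute of Student2, so Student1 ∩ Student2 → Student2. The join is lossless.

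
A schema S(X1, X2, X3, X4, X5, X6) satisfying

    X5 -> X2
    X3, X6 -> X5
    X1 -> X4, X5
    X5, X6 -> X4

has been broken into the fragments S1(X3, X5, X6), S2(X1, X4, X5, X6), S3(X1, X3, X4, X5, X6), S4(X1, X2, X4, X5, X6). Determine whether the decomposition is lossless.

Chase test. Columns are X1, X2, X3, X4, X5, X6; row i has aⱼ where attribute j ∈ Si, else bᵢⱼ.
Initial tableau (one row per fragment):
  row 1: b11 b12 a3 b14 a5 a6
  row 2: a1 b22 b23 a4 a5 a6
  row 3: a1 b32 a3 a4 a5 a6
  row 4: a1 a2 b43 a4 a5 a6
Rows 1 and 2 agree on X5; apply X5→X2 and equate their X2 entries.
Rows 1 and 3 agree on X5; apply X5→X2 and equate their X2 entries.
Rows 1 and 4 agree on X5; apply X5→X2 and equate their X2 entries.
Rows 1 and 2 agree on X5, X6; apply X5, X6→X4 and equate their X4 entries.
Row 3 is now all distinguished symbols — the join is lossless.

Yes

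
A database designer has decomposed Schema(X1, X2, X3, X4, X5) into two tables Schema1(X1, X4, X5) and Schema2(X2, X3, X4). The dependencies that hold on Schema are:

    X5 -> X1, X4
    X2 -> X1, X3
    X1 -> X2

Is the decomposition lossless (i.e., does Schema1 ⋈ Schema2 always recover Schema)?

Common attributes: Schema1 ∩ Schema2 = {X4}.
No dependency enlarges {X4}, so (X4)⁺ = {X4}.
The closure contains neither all of Schema1 = {X1, X4, X5} nor all of Schema2 = {X2, X3, X4}, so the common attributes are not a superkey of either fragment. The join is lossy.

No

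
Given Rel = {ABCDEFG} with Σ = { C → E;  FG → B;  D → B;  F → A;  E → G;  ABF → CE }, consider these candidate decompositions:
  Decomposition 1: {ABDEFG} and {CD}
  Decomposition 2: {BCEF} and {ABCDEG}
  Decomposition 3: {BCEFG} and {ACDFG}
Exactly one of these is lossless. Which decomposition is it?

Decomposition 1: common = {D}, closure = {BD} → lossy.
Decomposition 2: common = {BCE}, closure = {BCEG} → lossy.
Decomposition 3: common = {CFG}, closure = {ABCEFG} → lossless.

Decomposition 3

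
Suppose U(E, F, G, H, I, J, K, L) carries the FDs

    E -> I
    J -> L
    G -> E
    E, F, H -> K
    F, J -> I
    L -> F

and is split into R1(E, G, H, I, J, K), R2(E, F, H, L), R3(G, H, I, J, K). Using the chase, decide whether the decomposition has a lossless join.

No

Chase test. Columns are E, F, G, H, I, J, K, L; row i has aⱼ where attribute j ∈ Ri, else bᵢⱼ.
Initial tableau (one row per fragment):
  row 1: a1 b12 a3 a4 a5 a6 a7 b18
  row 2: a1 a2 b23 a4 b25 b26 b27 a8
  row 3: b31 b32 a3 a4 a5 a6 a7 b38
Rows 1 and 2 agree on E; apply E→I and equate their I entries.
Rows 1 and 3 agree on J; apply J→L and equate their L entries.
Rows 1 and 3 agree on G; apply G→E and equate their E entries.
Rows 1 and 3 agree on L; apply L→F and equate their F entries.
No row becomes fully distinguished — the join is lossy.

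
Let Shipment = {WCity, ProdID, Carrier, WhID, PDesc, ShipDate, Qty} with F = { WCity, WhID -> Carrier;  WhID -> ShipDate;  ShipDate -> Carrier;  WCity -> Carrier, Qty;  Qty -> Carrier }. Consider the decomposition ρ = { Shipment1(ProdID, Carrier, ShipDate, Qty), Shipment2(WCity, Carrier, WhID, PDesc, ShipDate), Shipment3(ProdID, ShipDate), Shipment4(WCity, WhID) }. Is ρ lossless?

No

Chase test. Columns are WCity, ProdID, Carrier, WhID, PDesc, ShipDate, Qty; row i has aⱼ where attribute j ∈ Shipmenti, else bᵢⱼ.
Initial tableau (one row per fragment):
  row 1: b11 a2 a3 b14 b15 a6 a7
  row 2: a1 b22 a3 a4 a5 a6 b27
  row 3: b31 a2 b33 b34 b35 a6 b37
  row 4: a1 b42 b43 a4 b45 b46 b47
Rows 2 and 4 agree on WCity, WhID; apply WCity, WhID→Carrier and equate their Carrier entries.
Rows 2 and 4 agree on WhID; apply WhID→ShipDate and equate their ShipDate entries.
Rows 1 and 3 agree on ShipDate; apply ShipDate→Carrier and equate their Carrier entries.
Rows 2 and 4 agree on WCity; apply WCity→Carrier, Qty and equate their Carrier, Qty entries.
No row becomes fully distinguished — the join is lossy.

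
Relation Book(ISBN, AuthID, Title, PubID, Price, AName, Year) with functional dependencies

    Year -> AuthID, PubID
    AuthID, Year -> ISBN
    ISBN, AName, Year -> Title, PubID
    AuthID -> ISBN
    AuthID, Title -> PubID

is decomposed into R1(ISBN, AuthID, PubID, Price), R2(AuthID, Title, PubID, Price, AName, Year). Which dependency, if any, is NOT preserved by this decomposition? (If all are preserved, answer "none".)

Year → AuthID, PubID lies within R2.
AuthID, Year → ISBN: restricted closure across fragments reaches ISBN.
ISBN, AName, Year → Title, PubID: restricted closure across fragments reaches Title, PubID.
AuthID → ISBN lies within R1.
AuthID, Title → PubID lies within R2.
Every dependency is enforceable on the fragments, so the decomposition is dependency-preserving.

none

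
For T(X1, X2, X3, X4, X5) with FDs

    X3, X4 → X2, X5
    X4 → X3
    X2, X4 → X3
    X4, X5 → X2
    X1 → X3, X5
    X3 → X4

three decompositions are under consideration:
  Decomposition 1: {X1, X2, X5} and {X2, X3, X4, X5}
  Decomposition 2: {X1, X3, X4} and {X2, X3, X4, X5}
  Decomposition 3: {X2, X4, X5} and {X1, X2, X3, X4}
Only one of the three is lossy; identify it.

Decomposition 1: common = {X2, X5}, closure = {X2, X5} → lossy.
Decomposition 2: common = {X3, X4}, closure = {X2, X3, X4, X5} → lossless.
Decomposition 3: common = {X2, X4}, closure = {X2, X3, X4, X5} → lossless.

Decomposition 1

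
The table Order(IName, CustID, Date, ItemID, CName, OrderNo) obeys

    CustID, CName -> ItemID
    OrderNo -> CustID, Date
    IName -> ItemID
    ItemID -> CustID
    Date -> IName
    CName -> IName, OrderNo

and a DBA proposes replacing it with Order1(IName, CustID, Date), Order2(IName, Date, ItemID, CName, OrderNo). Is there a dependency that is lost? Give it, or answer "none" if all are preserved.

ItemID -> CustID

Check ItemID → CustID: no single fragment contains all of {CustID, ItemID}, and the restricted closure of {ItemID} across the fragments never reaches {CustID}.
CustID, CName → ItemID is preserved.
OrderNo → CustID, Date is preserved.
IName → ItemID is preserved.
Date → IName is preserved.
CName → IName, OrderNo is preserved.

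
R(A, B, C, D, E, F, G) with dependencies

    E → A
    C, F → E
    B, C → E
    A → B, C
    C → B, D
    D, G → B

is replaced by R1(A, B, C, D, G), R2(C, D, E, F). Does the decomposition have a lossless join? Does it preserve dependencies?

lossy but dependency-preserving

Lossless test: (C, D)⁺ = {A, B, C, D, E}, which is a superkey of neither fragment — lossy.
Dependency preservation: E → A; B, C → E are not contained in any single fragment, but the restricted closure of each left-hand side across the fragments still reaches the right-hand side; the remaining FDs each lie inside some fragment. All dependencies are preserved.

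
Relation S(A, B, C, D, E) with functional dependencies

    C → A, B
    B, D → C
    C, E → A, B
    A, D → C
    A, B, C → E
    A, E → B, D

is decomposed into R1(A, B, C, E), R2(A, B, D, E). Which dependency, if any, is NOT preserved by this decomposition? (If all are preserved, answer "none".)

none

C → A, B lies within R1.
B, D → C: restricted closure across fragments reaches C.
C, E → A, B lies within R1.
A, D → C: restricted closure across fragments reaches C.
A, B, C → E lies within R1.
A, E → B, D lies within R2.
Every dependency is enforceable on the fragments, so the decomposition is dependency-preserving.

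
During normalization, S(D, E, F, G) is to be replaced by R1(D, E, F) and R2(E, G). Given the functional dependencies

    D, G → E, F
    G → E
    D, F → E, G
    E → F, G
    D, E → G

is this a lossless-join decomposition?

Yes

Common attributes: R1 ∩ R2 = {E}.
Closure of {E}: E → F, G applies, adding F, G. So (E)⁺ = {E, F, G}.
This closure contains every attribute of R2, so R1 ∩ R2 → R2. The join is lossless.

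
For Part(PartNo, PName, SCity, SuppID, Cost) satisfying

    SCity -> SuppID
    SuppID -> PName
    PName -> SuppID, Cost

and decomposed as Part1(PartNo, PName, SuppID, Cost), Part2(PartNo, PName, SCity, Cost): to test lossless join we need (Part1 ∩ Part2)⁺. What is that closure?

PartNo, PName, SuppID, Cost

Part1 ∩ Part2 = {PartNo, PName, Cost}.
PName → SuppID, Cost applies, adding SuppID
Closure: {PartNo, PName, SuppID, Cost}.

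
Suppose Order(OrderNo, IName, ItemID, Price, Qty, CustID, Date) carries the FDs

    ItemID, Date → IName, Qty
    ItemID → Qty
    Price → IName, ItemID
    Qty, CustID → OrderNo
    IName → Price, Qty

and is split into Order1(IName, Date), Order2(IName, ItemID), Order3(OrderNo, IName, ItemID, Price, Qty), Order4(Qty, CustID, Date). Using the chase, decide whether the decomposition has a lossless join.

No

Chase test. Columns are OrderNo, IName, ItemID, Price, Qty, CustID, Date; row i has aⱼ where attribute j ∈ Orderi, else bᵢⱼ.
Initial tableau (one row per fragment):
  row 1: b11 a2 b13 b14 b15 b16 a7
  row 2: b21 a2 a3 b24 b25 b26 b27
  row 3: a1 a2 a3 a4 a5 b36 b37
  row 4: b41 b42 b43 b44 a5 a6 a7
Rows 2 and 3 agree on ItemID; apply ItemID→Qty and equate their Qty entries.
Rows 1 and 2 agree on IName; apply IName→Price, Qty and equate their Price, Qty entries.
Rows 1 and 3 agree on IName; apply IName→Price, Qty and equate their Price, Qty entries.
Rows 1 and 2 agree on Price; apply Price→IName, ItemID and equate their IName, ItemID entries.
No row becomes fully distinguished — the join is lossy.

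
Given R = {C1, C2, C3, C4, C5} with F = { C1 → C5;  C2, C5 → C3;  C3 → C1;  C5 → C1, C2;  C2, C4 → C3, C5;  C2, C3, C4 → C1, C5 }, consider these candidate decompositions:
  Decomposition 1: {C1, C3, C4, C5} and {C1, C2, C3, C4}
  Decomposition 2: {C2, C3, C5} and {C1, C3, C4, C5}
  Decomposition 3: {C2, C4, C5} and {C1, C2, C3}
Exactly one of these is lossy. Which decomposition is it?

Decomposition 1: common = {C1, C3, C4}, closure = {C1, C2, C3, C4, C5} → lossless.
Decomposition 2: common = {C3, C5}, closure = {C1, C2, C3, C5} → lossless.
Decomposition 3: common = {C2}, closure = {C2} → lossy.

Decomposition 3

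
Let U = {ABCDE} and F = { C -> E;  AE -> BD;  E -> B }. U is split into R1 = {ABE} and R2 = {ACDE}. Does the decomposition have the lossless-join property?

Common attributes: R1 ∩ R2 = {AE}.
Closure of {AE}: AE → BD applies, adding BD. So (AE)⁺ = {ABDE}.
This closure contains every attribute of R1, so R1 ∩ R2 → R1. The join is lossless.

Yes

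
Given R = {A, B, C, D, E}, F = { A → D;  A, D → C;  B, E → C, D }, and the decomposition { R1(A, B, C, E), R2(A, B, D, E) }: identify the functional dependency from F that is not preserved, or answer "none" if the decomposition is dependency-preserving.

none

A → D lies within R2.
A, D → C: restricted closure across fragments reaches C.
B, E → C, D: restricted closure across fragments reaches C, D.
Every dependency is enforceable on the fragments, so the decomposition is dependency-preserving.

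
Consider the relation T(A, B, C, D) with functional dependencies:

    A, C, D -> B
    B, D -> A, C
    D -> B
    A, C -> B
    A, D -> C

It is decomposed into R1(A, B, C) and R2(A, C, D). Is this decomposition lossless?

Yes

Common attributes: R1 ∩ R2 = {A, C}.
Closure of {A, C}: A, C → B applies, adding B. So (A, C)⁺ = {A, B, C}.
This closure contains every attribute of R1, so R1 ∩ R2 → R1. The join is lossless.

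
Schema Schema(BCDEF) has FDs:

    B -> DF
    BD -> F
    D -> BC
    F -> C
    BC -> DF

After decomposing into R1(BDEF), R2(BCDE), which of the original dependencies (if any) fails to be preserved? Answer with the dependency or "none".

Check F → C: no single fragment contains all of {CF}, and the restricted closure of {F} across the fragments never reaches {C}.
B → DF is preserved.
BD → F is preserved.
D → BC is preserved.
BC → DF is preserved.

F -> C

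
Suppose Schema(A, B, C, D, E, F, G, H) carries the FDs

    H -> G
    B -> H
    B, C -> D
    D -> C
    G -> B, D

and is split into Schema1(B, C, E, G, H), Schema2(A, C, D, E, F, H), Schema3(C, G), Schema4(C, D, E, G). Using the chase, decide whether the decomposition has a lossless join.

Chase test. Columns are A, B, C, D, E, F, G, H; row i has aⱼ where attribute j ∈ Schemai, else bᵢⱼ.
Initial tableau (one row per fragment):
  row 1: b11 a2 a3 b14 a5 b16 a7 a8
  row 2: a1 b22 a3 a4 a5 a6 b27 a8
  row 3: b31 b32 a3 b34 b35 b36 a7 b38
  row 4: b41 b42 a3 a4 a5 b46 a7 b48
Rows 1 and 2 agree on H; apply H→G and equate their G entries.
Rows 1 and 2 agree on G; apply G→B, D and equate their B, D entries.
Rows 1 and 3 agree on G; apply G→B, D and equate their B, D entries.
Rows 1 and 4 agree on G; apply G→B, D and equate their B, D entries.
Rows 1 and 3 agree on B; apply B→H and equate their H entries.
Rows 1 and 4 agree on B; apply B→H and equate their H entries.
Row 2 is now all distinguished symbols — the join is lossless.

Yes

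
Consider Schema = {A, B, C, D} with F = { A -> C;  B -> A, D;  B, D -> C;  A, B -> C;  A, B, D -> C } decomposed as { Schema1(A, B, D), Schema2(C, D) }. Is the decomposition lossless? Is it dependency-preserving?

Lossless test: (D)⁺ = {D}, which is a superkey of neither fragment — lossy.
Dependency preservation: the restricted closure of {A} across the fragments never reaches {C}, so A → C cannot be enforced without a join — not preserved.

lossy and not dependency-preserving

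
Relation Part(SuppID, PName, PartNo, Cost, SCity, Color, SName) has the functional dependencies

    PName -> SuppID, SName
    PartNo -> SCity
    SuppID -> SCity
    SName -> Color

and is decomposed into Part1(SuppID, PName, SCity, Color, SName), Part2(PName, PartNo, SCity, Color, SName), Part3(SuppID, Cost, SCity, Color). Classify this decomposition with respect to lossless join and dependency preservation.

Lossless test (chase): Rows 1 and 2 agree on PName; apply PName→SuppID, SName and equate their SuppID, SName entries. No row becomes fully distinguished — the join is lossy.
Dependency preservation: every FD's attributes lie within a single fragment, so each can be enforced locally — preserved.

lossy but dependency-preserving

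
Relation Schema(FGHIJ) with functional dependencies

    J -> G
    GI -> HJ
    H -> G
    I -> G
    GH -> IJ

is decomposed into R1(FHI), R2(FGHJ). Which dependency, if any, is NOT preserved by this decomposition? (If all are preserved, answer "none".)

none

J → G lies within R2.
GI → HJ: restricted closure across fragments reaches HJ.
H → G lies within R2.
I → G: restricted closure across fragments reaches G.
GH → IJ: restricted closure across fragments reaches IJ.
Every dependency is enforceable on the fragments, so the decomposition is dependency-preserving.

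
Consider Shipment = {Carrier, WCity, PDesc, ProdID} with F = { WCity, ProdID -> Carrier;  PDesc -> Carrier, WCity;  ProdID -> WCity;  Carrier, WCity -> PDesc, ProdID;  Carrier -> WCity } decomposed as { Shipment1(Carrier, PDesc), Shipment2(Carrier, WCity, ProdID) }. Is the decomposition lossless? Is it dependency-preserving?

lossless and dependency-preserving

Lossless test: (Carrier)⁺ = {Carrier, WCity, PDesc, ProdID}, which contains all of one fragment — lossless.
Dependency preservation: PDesc → Carrier, WCity; Carrier, WCity → PDesc, ProdID are not contained in any single fragment, but the restricted closure of each left-hand side across the fragments still reaches the right-hand side; the remaining FDs each lie inside some fragment. All dependencies are preserved.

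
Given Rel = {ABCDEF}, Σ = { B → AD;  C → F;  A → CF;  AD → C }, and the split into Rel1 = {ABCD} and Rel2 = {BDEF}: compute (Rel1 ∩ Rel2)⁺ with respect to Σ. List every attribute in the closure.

Rel1 ∩ Rel2 = {BD}.
B → AD applies, adding A
A → CF applies, adding CF
Closure: {ABCDF}.

ABCDF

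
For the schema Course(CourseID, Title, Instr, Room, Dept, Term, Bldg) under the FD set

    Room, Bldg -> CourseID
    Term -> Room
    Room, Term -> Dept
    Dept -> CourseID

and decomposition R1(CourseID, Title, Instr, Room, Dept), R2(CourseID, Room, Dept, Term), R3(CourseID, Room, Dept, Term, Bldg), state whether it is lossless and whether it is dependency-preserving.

lossy but dependency-preserving

Lossless test (chase): applying each FD to every pair of rows produces no changes in the tableau, so no row becomes fully distinguished — the join is lossy.
Dependency preservation: every FD's attributes lie within a single fragment, so each can be enforced locally — preserved.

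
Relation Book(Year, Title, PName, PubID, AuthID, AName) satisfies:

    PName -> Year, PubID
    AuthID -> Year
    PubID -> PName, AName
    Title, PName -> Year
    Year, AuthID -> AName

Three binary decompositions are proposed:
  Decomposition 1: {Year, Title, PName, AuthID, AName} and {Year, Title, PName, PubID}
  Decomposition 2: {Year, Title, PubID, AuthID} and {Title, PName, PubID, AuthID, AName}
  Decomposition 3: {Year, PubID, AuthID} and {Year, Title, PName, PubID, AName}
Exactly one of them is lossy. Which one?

Decomposition 3

Decomposition 1: common = {Year, Title, PName}, closure = {Year, Title, PName, PubID, AName} → lossless.
Decomposition 2: common = {Title, PubID, AuthID}, closure = {Year, Title, PName, PubID, AuthID, AName} → lossless.
Decomposition 3: common = {Year, PubID}, closure = {Year, PName, PubID, AName} → lossy.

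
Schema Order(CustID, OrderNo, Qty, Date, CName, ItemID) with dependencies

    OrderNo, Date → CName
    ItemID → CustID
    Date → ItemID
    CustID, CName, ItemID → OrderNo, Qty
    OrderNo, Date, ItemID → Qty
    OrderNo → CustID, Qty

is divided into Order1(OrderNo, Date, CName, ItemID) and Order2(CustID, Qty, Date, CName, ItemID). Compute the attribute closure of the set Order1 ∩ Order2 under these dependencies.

Order1 ∩ Order2 = {Date, CName, ItemID}.
ItemID → CustID applies, adding CustID
CustID, CName, ItemID → OrderNo, Qty applies, adding OrderNo, Qty
Closure: {CustID, OrderNo, Qty, Date, CName, ItemID}.

CustID, OrderNo, Qty, Date, CName, ItemID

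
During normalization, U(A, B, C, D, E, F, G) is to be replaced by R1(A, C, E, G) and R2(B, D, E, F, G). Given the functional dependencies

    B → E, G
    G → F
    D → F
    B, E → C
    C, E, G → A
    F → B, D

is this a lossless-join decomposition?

Yes

Common attributes: R1 ∩ R2 = {E, G}.
Closure of {E, G}: G → F applies, adding F; F → B, D applies, adding B, D; B, E → C applies, adding C; C, E, G → A applies, adding A. So (E, G)⁺ = {A, B, C, D, E, F, G}.
This closure contains every attribute of R1, so R1 ∩ R2 → R1. The join is lossless.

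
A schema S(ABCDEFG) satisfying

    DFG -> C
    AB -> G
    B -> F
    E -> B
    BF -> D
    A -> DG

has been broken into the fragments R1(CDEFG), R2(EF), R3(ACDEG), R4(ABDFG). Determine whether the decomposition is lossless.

No

Chase test. Columns are ABCDEFG; row i has aⱼ where attribute j ∈ Ri, else bᵢⱼ.
Initial tableau (one row per fragment):
  row 1: b11 b12 a3 a4 a5 a6 a7
  row 2: b21 b22 b23 b24 a5 a6 b27
  row 3: a1 b32 a3 a4 a5 b36 a7
  row 4: a1 a2 b43 a4 b45 a6 a7
Rows 1 and 4 agree on DFG; apply DFG→C and equate their C entries.
Rows 1 and 2 agree on E; apply E→B and equate their B entries.
Rows 1 and 3 agree on E; apply E→B and equate their B entries.
Rows 1 and 2 agree on BF; apply BF→D and equate their D entries.
Rows 1 and 3 agree on B; apply B→F and equate their F entries.
No row becomes fully distinguished — the join is lossy.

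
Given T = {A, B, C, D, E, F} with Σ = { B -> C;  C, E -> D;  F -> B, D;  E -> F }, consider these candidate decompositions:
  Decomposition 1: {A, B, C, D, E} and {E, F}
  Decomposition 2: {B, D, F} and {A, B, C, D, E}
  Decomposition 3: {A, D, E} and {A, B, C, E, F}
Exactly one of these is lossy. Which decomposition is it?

Decomposition 1: common = {E}, closure = {B, C, D, E, F} → lossless.
Decomposition 2: common = {B, D}, closure = {B, C, D} → lossy.
Decomposition 3: common = {A, E}, closure = {A, B, C, D, E, F} → lossless.

Decomposition 2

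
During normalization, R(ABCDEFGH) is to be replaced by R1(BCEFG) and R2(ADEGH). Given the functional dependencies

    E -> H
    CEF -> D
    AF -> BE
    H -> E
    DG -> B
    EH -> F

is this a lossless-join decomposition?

No

Common attributes: R1 ∩ R2 = {EG}.
Closure of {EG}: E → H applies, adding H; EH → F applies, adding F. So (EG)⁺ = {EFGH}.
The closure contains neither all of R1 = {BCEFG} nor all of R2 = {ADEGH}, so the common attributes are not a superkey of either fragment. The join is lossy.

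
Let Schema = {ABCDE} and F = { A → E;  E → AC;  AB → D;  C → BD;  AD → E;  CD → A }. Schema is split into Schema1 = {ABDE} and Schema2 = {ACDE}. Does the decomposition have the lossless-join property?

Yes

Common attributes: Schema1 ∩ Schema2 = {ADE}.
Closure of {ADE}: E → AC applies, adding C; C → BD applies, adding B. So (ADE)⁺ = {ABCDE}.
This closure contains every attribute of Schema1, so Schema1 ∩ Schema2 → Schema1. The join is lossless.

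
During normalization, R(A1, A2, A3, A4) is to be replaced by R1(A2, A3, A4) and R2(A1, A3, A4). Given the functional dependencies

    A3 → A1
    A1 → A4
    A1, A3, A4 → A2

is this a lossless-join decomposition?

Common attributes: R1 ∩ R2 = {A3, A4}.
Closure of {A3, A4}: A3 → A1 applies, adding A1; A1, A3, A4 → A2 applies, adding A2. So (A3, A4)⁺ = {A1, A2, A3, A4}.
This closure contains every attribute of R1, so R1 ∩ R2 → R1. The join is lossless.

Yes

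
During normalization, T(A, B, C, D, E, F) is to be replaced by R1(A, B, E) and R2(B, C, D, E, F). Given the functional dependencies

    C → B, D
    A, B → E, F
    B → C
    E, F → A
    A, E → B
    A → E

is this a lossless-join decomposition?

Common attributes: R1 ∩ R2 = {B, E}.
Closure of {B, E}: B → C applies, adding C; C → B, D applies, adding D. So (B, E)⁺ = {B, C, D, E}.
The closure contains neither all of R1 = {A, B, E} nor all of R2 = {B, C, D, E, F}, so the common attributes are not a superkey of either fragment. The join is lossy.

No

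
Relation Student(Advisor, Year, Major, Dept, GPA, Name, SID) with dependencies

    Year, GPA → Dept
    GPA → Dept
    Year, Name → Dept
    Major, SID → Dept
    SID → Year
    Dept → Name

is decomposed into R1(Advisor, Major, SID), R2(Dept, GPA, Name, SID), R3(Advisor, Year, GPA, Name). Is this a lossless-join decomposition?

No

Chase test. Columns are Advisor, Year, Major, Dept, GPA, Name, SID; row i has aⱼ where attribute j ∈ Ri, else bᵢⱼ.
Initial tableau (one row per fragment):
  row 1: a1 b12 a3 b14 b15 b16 a7
  row 2: b21 b22 b23 a4 a5 a6 a7
  row 3: a1 a2 b33 b34 a5 a6 b37
Rows 2 and 3 agree on GPA; apply GPA→Dept and equate their Dept entries.
Rows 1 and 2 agree on SID; apply SID→Year and equate their Year entries.
No row becomes fully distinguished — the join is lossy.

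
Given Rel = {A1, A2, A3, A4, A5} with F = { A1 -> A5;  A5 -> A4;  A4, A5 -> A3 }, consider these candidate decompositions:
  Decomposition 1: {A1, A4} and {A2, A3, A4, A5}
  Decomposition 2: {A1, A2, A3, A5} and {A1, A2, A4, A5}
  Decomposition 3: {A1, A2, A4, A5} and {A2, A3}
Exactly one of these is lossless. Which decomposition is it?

Decomposition 2

Decomposition 1: common = {A4}, closure = {A4} → lossy.
Decomposition 2: common = {A1, A2, A5}, closure = {A1, A2, A3, A4, A5} → lossless.
Decomposition 3: common = {A2}, closure = {A2} → lossy.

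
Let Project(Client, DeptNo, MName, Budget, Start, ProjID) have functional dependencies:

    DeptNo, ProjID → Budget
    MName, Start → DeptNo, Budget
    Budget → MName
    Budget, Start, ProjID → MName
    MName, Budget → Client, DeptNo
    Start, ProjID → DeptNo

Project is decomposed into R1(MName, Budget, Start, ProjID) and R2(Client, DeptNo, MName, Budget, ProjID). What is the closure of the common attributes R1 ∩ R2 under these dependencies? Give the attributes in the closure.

R1 ∩ R2 = {MName, Budget, ProjID}.
MName, Budget → Client, DeptNo applies, adding Client, DeptNo
Closure: {Client, DeptNo, MName, Budget, ProjID}.

Client, DeptNo, MName, Budget, ProjID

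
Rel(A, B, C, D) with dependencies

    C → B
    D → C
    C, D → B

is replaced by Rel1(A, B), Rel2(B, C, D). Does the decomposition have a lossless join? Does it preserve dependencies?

Lossless test: (B)⁺ = {B}, which is a superkey of neither fragment — lossy.
Dependency preservation: every FD's attributes lie within a single fragment, so each can be enforced locally — preserved.

lossy but dependency-preserving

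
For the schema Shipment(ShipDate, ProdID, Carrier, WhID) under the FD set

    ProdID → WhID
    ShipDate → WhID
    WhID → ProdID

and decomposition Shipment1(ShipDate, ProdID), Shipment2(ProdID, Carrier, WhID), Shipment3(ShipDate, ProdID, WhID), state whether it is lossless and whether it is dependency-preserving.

Lossless test (chase): Rows 1 and 2 agree on ProdID; apply ProdID→WhID and equate their WhID entries. No row becomes fully distinguished — the join is lossy.
Dependency preservation: every FD's attributes lie within a single fragment, so each can be enforced locally — preserved.

lossy but dependency-preserving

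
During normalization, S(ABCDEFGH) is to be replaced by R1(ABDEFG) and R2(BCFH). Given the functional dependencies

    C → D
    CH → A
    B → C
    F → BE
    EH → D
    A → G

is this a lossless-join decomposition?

No

Common attributes: R1 ∩ R2 = {BF}.
Closure of {BF}: B → C applies, adding C; F → BE applies, adding E; C → D applies, adding D. So (BF)⁺ = {BCDEF}.
The closure contains neither all of R1 = {ABDEFG} nor all of R2 = {BCFH}, so the common attributes are not a superkey of either fragment. The join is lossy.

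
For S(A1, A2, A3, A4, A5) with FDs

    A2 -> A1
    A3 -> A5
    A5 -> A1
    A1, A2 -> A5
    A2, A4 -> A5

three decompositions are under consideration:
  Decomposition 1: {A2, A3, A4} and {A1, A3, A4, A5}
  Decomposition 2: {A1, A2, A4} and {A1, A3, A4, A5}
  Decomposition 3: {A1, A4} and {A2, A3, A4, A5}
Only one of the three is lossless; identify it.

Decomposition 1: common = {A3, A4}, closure = {A1, A3, A4, A5} → lossless.
Decomposition 2: common = {A1, A4}, closure = {A1, A4} → lossy.
Decomposition 3: common = {A4}, closure = {A4} → lossy.

Decomposition 1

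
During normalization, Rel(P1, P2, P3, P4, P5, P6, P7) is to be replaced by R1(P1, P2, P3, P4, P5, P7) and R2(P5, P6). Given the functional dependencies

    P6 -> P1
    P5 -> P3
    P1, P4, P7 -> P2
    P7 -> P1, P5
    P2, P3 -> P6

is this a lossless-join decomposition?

Common attributes: R1 ∩ R2 = {P5}.
Closure of {P5}: P5 → P3 applies, adding P3. So (P5)⁺ = {P3, P5}.
The closure contains neither all of R1 = {P1, P2, P3, P4, P5, P7} nor all of R2 = {P5, P6}, so the common attributes are not a superkey of either fragment. The join is lossy.

No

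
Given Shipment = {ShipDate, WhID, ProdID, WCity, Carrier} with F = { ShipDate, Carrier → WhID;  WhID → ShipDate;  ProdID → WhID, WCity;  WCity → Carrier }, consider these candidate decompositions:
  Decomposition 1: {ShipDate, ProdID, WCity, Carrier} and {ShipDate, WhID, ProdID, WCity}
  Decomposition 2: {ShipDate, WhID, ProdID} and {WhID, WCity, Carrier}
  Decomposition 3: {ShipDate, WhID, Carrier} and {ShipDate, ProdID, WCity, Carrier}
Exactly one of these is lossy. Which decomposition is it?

Decomposition 1: common = {ShipDate, ProdID, WCity}, closure = {ShipDate, WhID, ProdID, WCity, Carrier} → lossless.
Decomposition 2: common = {WhID}, closure = {ShipDate, WhID} → lossy.
Decomposition 3: common = {ShipDate, Carrier}, closure = {ShipDate, WhID, Carrier} → lossless.

Decomposition 2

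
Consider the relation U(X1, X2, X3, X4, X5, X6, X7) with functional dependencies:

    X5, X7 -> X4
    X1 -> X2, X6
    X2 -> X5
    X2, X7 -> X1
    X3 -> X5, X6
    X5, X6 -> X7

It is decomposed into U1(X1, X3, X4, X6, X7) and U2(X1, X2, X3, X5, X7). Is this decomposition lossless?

Yes

Common attributes: U1 ∩ U2 = {X1, X3, X7}.
Closure of {X1, X3, X7}: X1 → X2, X6 applies, adding X2, X6; X2 → X5 applies, adding X5; X5, X7 → X4 applies, adding X4. So (X1, X3, X7)⁺ = {X1, X2, X3, X4, X5, X6, X7}.
This closure contains every attribute of U1, so U1 ∩ U2 → U1. The join is lossless.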